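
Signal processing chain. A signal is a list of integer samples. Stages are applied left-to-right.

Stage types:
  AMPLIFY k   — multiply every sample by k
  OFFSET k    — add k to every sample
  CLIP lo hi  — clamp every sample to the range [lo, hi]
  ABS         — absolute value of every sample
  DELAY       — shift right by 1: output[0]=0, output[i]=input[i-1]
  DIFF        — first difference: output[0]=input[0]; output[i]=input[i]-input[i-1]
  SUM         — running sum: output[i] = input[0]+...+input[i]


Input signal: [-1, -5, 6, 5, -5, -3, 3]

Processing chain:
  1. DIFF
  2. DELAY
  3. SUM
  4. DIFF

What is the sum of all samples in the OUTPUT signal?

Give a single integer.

Answer: -3

Derivation:
Input: [-1, -5, 6, 5, -5, -3, 3]
Stage 1 (DIFF): s[0]=-1, -5--1=-4, 6--5=11, 5-6=-1, -5-5=-10, -3--5=2, 3--3=6 -> [-1, -4, 11, -1, -10, 2, 6]
Stage 2 (DELAY): [0, -1, -4, 11, -1, -10, 2] = [0, -1, -4, 11, -1, -10, 2] -> [0, -1, -4, 11, -1, -10, 2]
Stage 3 (SUM): sum[0..0]=0, sum[0..1]=-1, sum[0..2]=-5, sum[0..3]=6, sum[0..4]=5, sum[0..5]=-5, sum[0..6]=-3 -> [0, -1, -5, 6, 5, -5, -3]
Stage 4 (DIFF): s[0]=0, -1-0=-1, -5--1=-4, 6--5=11, 5-6=-1, -5-5=-10, -3--5=2 -> [0, -1, -4, 11, -1, -10, 2]
Output sum: -3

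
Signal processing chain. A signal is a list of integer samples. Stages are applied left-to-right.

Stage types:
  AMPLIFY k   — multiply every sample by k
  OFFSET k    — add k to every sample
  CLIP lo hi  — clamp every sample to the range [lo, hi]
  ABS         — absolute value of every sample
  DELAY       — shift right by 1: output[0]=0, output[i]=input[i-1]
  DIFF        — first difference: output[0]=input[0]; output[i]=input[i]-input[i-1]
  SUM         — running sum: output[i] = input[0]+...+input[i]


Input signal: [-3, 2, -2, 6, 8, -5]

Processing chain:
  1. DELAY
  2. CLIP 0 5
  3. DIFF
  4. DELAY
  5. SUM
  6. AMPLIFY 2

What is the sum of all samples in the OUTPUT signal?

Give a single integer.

Answer: 14

Derivation:
Input: [-3, 2, -2, 6, 8, -5]
Stage 1 (DELAY): [0, -3, 2, -2, 6, 8] = [0, -3, 2, -2, 6, 8] -> [0, -3, 2, -2, 6, 8]
Stage 2 (CLIP 0 5): clip(0,0,5)=0, clip(-3,0,5)=0, clip(2,0,5)=2, clip(-2,0,5)=0, clip(6,0,5)=5, clip(8,0,5)=5 -> [0, 0, 2, 0, 5, 5]
Stage 3 (DIFF): s[0]=0, 0-0=0, 2-0=2, 0-2=-2, 5-0=5, 5-5=0 -> [0, 0, 2, -2, 5, 0]
Stage 4 (DELAY): [0, 0, 0, 2, -2, 5] = [0, 0, 0, 2, -2, 5] -> [0, 0, 0, 2, -2, 5]
Stage 5 (SUM): sum[0..0]=0, sum[0..1]=0, sum[0..2]=0, sum[0..3]=2, sum[0..4]=0, sum[0..5]=5 -> [0, 0, 0, 2, 0, 5]
Stage 6 (AMPLIFY 2): 0*2=0, 0*2=0, 0*2=0, 2*2=4, 0*2=0, 5*2=10 -> [0, 0, 0, 4, 0, 10]
Output sum: 14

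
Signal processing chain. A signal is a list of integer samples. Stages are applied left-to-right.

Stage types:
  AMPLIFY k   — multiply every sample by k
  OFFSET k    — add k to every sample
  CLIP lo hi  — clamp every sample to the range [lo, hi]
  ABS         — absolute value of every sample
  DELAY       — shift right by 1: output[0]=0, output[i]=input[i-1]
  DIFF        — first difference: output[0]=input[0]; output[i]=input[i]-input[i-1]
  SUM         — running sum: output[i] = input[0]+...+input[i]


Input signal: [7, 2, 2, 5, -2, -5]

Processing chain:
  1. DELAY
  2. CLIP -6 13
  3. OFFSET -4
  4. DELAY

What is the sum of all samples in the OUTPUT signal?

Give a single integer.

Answer: -4

Derivation:
Input: [7, 2, 2, 5, -2, -5]
Stage 1 (DELAY): [0, 7, 2, 2, 5, -2] = [0, 7, 2, 2, 5, -2] -> [0, 7, 2, 2, 5, -2]
Stage 2 (CLIP -6 13): clip(0,-6,13)=0, clip(7,-6,13)=7, clip(2,-6,13)=2, clip(2,-6,13)=2, clip(5,-6,13)=5, clip(-2,-6,13)=-2 -> [0, 7, 2, 2, 5, -2]
Stage 3 (OFFSET -4): 0+-4=-4, 7+-4=3, 2+-4=-2, 2+-4=-2, 5+-4=1, -2+-4=-6 -> [-4, 3, -2, -2, 1, -6]
Stage 4 (DELAY): [0, -4, 3, -2, -2, 1] = [0, -4, 3, -2, -2, 1] -> [0, -4, 3, -2, -2, 1]
Output sum: -4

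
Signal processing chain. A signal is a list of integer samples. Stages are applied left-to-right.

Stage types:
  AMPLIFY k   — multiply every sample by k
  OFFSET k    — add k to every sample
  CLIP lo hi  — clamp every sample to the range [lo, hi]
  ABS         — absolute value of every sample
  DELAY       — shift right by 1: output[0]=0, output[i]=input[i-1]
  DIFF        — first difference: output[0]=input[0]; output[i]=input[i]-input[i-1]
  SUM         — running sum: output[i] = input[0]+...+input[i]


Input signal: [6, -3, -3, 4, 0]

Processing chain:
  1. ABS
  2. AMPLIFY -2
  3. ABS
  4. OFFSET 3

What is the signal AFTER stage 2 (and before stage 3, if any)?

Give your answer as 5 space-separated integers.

Input: [6, -3, -3, 4, 0]
Stage 1 (ABS): |6|=6, |-3|=3, |-3|=3, |4|=4, |0|=0 -> [6, 3, 3, 4, 0]
Stage 2 (AMPLIFY -2): 6*-2=-12, 3*-2=-6, 3*-2=-6, 4*-2=-8, 0*-2=0 -> [-12, -6, -6, -8, 0]

Answer: -12 -6 -6 -8 0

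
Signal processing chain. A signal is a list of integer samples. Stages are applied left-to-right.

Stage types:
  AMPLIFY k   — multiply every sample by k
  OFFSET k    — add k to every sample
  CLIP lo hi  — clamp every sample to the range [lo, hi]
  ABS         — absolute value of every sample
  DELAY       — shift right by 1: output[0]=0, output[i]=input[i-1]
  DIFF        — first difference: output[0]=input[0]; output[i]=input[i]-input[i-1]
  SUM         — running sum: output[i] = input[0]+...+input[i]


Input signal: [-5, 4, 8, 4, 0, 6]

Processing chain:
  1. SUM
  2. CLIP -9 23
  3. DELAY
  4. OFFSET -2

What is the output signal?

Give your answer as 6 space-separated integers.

Answer: -2 -7 -3 5 9 9

Derivation:
Input: [-5, 4, 8, 4, 0, 6]
Stage 1 (SUM): sum[0..0]=-5, sum[0..1]=-1, sum[0..2]=7, sum[0..3]=11, sum[0..4]=11, sum[0..5]=17 -> [-5, -1, 7, 11, 11, 17]
Stage 2 (CLIP -9 23): clip(-5,-9,23)=-5, clip(-1,-9,23)=-1, clip(7,-9,23)=7, clip(11,-9,23)=11, clip(11,-9,23)=11, clip(17,-9,23)=17 -> [-5, -1, 7, 11, 11, 17]
Stage 3 (DELAY): [0, -5, -1, 7, 11, 11] = [0, -5, -1, 7, 11, 11] -> [0, -5, -1, 7, 11, 11]
Stage 4 (OFFSET -2): 0+-2=-2, -5+-2=-7, -1+-2=-3, 7+-2=5, 11+-2=9, 11+-2=9 -> [-2, -7, -3, 5, 9, 9]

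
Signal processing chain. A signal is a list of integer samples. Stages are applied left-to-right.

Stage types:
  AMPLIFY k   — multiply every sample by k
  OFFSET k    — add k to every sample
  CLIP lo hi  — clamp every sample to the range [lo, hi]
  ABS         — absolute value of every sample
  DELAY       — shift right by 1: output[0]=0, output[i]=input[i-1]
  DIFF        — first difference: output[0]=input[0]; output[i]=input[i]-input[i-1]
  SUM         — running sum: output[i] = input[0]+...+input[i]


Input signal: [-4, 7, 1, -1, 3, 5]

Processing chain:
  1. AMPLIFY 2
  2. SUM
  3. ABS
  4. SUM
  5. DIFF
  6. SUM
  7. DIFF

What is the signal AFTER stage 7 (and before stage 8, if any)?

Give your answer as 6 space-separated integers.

Answer: 8 6 8 6 12 22

Derivation:
Input: [-4, 7, 1, -1, 3, 5]
Stage 1 (AMPLIFY 2): -4*2=-8, 7*2=14, 1*2=2, -1*2=-2, 3*2=6, 5*2=10 -> [-8, 14, 2, -2, 6, 10]
Stage 2 (SUM): sum[0..0]=-8, sum[0..1]=6, sum[0..2]=8, sum[0..3]=6, sum[0..4]=12, sum[0..5]=22 -> [-8, 6, 8, 6, 12, 22]
Stage 3 (ABS): |-8|=8, |6|=6, |8|=8, |6|=6, |12|=12, |22|=22 -> [8, 6, 8, 6, 12, 22]
Stage 4 (SUM): sum[0..0]=8, sum[0..1]=14, sum[0..2]=22, sum[0..3]=28, sum[0..4]=40, sum[0..5]=62 -> [8, 14, 22, 28, 40, 62]
Stage 5 (DIFF): s[0]=8, 14-8=6, 22-14=8, 28-22=6, 40-28=12, 62-40=22 -> [8, 6, 8, 6, 12, 22]
Stage 6 (SUM): sum[0..0]=8, sum[0..1]=14, sum[0..2]=22, sum[0..3]=28, sum[0..4]=40, sum[0..5]=62 -> [8, 14, 22, 28, 40, 62]
Stage 7 (DIFF): s[0]=8, 14-8=6, 22-14=8, 28-22=6, 40-28=12, 62-40=22 -> [8, 6, 8, 6, 12, 22]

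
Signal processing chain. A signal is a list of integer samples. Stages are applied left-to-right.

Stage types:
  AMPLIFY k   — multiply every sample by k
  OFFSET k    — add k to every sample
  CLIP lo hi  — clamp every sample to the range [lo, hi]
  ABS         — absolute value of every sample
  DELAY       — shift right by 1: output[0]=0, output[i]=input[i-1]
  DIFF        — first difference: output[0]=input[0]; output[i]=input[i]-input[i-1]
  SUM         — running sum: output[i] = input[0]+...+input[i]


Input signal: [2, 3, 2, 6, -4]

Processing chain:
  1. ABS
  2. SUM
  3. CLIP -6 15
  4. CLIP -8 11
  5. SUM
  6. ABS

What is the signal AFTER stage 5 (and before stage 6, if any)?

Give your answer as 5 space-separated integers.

Input: [2, 3, 2, 6, -4]
Stage 1 (ABS): |2|=2, |3|=3, |2|=2, |6|=6, |-4|=4 -> [2, 3, 2, 6, 4]
Stage 2 (SUM): sum[0..0]=2, sum[0..1]=5, sum[0..2]=7, sum[0..3]=13, sum[0..4]=17 -> [2, 5, 7, 13, 17]
Stage 3 (CLIP -6 15): clip(2,-6,15)=2, clip(5,-6,15)=5, clip(7,-6,15)=7, clip(13,-6,15)=13, clip(17,-6,15)=15 -> [2, 5, 7, 13, 15]
Stage 4 (CLIP -8 11): clip(2,-8,11)=2, clip(5,-8,11)=5, clip(7,-8,11)=7, clip(13,-8,11)=11, clip(15,-8,11)=11 -> [2, 5, 7, 11, 11]
Stage 5 (SUM): sum[0..0]=2, sum[0..1]=7, sum[0..2]=14, sum[0..3]=25, sum[0..4]=36 -> [2, 7, 14, 25, 36]

Answer: 2 7 14 25 36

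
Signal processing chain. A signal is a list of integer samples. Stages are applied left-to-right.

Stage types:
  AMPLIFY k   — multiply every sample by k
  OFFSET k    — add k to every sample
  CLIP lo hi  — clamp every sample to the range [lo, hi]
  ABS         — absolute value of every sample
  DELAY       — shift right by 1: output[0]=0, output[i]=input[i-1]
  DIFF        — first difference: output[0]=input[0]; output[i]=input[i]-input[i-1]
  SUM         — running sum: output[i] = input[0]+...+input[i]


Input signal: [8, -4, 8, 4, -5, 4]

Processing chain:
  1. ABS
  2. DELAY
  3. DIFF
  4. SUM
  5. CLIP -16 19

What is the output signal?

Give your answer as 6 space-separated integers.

Input: [8, -4, 8, 4, -5, 4]
Stage 1 (ABS): |8|=8, |-4|=4, |8|=8, |4|=4, |-5|=5, |4|=4 -> [8, 4, 8, 4, 5, 4]
Stage 2 (DELAY): [0, 8, 4, 8, 4, 5] = [0, 8, 4, 8, 4, 5] -> [0, 8, 4, 8, 4, 5]
Stage 3 (DIFF): s[0]=0, 8-0=8, 4-8=-4, 8-4=4, 4-8=-4, 5-4=1 -> [0, 8, -4, 4, -4, 1]
Stage 4 (SUM): sum[0..0]=0, sum[0..1]=8, sum[0..2]=4, sum[0..3]=8, sum[0..4]=4, sum[0..5]=5 -> [0, 8, 4, 8, 4, 5]
Stage 5 (CLIP -16 19): clip(0,-16,19)=0, clip(8,-16,19)=8, clip(4,-16,19)=4, clip(8,-16,19)=8, clip(4,-16,19)=4, clip(5,-16,19)=5 -> [0, 8, 4, 8, 4, 5]

Answer: 0 8 4 8 4 5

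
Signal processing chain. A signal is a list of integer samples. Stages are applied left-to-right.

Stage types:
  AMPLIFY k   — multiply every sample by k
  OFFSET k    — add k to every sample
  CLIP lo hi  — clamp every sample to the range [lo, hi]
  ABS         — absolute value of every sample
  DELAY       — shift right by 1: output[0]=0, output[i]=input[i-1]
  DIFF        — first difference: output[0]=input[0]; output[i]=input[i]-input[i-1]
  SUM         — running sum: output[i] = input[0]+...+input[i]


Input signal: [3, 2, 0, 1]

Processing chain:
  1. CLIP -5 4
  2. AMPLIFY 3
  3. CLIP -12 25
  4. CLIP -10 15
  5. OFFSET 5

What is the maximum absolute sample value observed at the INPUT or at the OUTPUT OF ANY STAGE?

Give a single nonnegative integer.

Answer: 14

Derivation:
Input: [3, 2, 0, 1] (max |s|=3)
Stage 1 (CLIP -5 4): clip(3,-5,4)=3, clip(2,-5,4)=2, clip(0,-5,4)=0, clip(1,-5,4)=1 -> [3, 2, 0, 1] (max |s|=3)
Stage 2 (AMPLIFY 3): 3*3=9, 2*3=6, 0*3=0, 1*3=3 -> [9, 6, 0, 3] (max |s|=9)
Stage 3 (CLIP -12 25): clip(9,-12,25)=9, clip(6,-12,25)=6, clip(0,-12,25)=0, clip(3,-12,25)=3 -> [9, 6, 0, 3] (max |s|=9)
Stage 4 (CLIP -10 15): clip(9,-10,15)=9, clip(6,-10,15)=6, clip(0,-10,15)=0, clip(3,-10,15)=3 -> [9, 6, 0, 3] (max |s|=9)
Stage 5 (OFFSET 5): 9+5=14, 6+5=11, 0+5=5, 3+5=8 -> [14, 11, 5, 8] (max |s|=14)
Overall max amplitude: 14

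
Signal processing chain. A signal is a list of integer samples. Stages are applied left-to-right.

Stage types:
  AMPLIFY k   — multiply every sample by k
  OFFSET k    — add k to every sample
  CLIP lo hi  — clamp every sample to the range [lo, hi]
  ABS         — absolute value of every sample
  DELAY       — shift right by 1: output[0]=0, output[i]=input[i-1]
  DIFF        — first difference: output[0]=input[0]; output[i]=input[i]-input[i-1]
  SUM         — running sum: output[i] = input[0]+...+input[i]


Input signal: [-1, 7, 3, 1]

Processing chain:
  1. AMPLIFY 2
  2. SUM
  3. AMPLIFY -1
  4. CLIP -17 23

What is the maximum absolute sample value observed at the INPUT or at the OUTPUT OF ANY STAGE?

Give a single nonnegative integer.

Answer: 20

Derivation:
Input: [-1, 7, 3, 1] (max |s|=7)
Stage 1 (AMPLIFY 2): -1*2=-2, 7*2=14, 3*2=6, 1*2=2 -> [-2, 14, 6, 2] (max |s|=14)
Stage 2 (SUM): sum[0..0]=-2, sum[0..1]=12, sum[0..2]=18, sum[0..3]=20 -> [-2, 12, 18, 20] (max |s|=20)
Stage 3 (AMPLIFY -1): -2*-1=2, 12*-1=-12, 18*-1=-18, 20*-1=-20 -> [2, -12, -18, -20] (max |s|=20)
Stage 4 (CLIP -17 23): clip(2,-17,23)=2, clip(-12,-17,23)=-12, clip(-18,-17,23)=-17, clip(-20,-17,23)=-17 -> [2, -12, -17, -17] (max |s|=17)
Overall max amplitude: 20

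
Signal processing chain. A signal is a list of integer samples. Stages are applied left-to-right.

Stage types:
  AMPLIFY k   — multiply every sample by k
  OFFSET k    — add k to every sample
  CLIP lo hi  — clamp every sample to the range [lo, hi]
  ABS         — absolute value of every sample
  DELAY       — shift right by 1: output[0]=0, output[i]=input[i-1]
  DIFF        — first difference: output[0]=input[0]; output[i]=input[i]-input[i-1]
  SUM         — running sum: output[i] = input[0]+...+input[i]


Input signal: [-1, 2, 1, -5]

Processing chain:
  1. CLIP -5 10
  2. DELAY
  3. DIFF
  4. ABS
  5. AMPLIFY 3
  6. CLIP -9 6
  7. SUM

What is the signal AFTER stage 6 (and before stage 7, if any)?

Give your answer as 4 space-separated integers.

Answer: 0 3 6 3

Derivation:
Input: [-1, 2, 1, -5]
Stage 1 (CLIP -5 10): clip(-1,-5,10)=-1, clip(2,-5,10)=2, clip(1,-5,10)=1, clip(-5,-5,10)=-5 -> [-1, 2, 1, -5]
Stage 2 (DELAY): [0, -1, 2, 1] = [0, -1, 2, 1] -> [0, -1, 2, 1]
Stage 3 (DIFF): s[0]=0, -1-0=-1, 2--1=3, 1-2=-1 -> [0, -1, 3, -1]
Stage 4 (ABS): |0|=0, |-1|=1, |3|=3, |-1|=1 -> [0, 1, 3, 1]
Stage 5 (AMPLIFY 3): 0*3=0, 1*3=3, 3*3=9, 1*3=3 -> [0, 3, 9, 3]
Stage 6 (CLIP -9 6): clip(0,-9,6)=0, clip(3,-9,6)=3, clip(9,-9,6)=6, clip(3,-9,6)=3 -> [0, 3, 6, 3]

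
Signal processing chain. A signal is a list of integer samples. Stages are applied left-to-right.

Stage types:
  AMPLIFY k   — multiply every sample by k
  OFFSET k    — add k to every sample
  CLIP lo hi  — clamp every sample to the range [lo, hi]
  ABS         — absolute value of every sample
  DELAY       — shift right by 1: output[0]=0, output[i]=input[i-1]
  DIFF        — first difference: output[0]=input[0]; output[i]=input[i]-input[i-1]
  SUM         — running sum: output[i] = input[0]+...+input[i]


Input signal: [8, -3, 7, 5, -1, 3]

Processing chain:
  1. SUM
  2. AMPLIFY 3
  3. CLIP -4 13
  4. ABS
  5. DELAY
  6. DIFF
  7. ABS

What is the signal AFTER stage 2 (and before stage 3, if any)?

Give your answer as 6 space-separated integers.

Answer: 24 15 36 51 48 57

Derivation:
Input: [8, -3, 7, 5, -1, 3]
Stage 1 (SUM): sum[0..0]=8, sum[0..1]=5, sum[0..2]=12, sum[0..3]=17, sum[0..4]=16, sum[0..5]=19 -> [8, 5, 12, 17, 16, 19]
Stage 2 (AMPLIFY 3): 8*3=24, 5*3=15, 12*3=36, 17*3=51, 16*3=48, 19*3=57 -> [24, 15, 36, 51, 48, 57]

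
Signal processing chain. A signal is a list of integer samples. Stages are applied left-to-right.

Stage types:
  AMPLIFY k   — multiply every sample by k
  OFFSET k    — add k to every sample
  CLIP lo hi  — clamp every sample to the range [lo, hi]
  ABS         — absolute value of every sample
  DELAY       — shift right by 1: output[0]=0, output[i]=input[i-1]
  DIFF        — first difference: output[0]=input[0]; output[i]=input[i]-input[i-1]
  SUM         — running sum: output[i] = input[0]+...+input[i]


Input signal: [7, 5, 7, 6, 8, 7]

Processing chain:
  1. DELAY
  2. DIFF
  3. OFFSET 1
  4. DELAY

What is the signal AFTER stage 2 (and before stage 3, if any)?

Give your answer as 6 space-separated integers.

Input: [7, 5, 7, 6, 8, 7]
Stage 1 (DELAY): [0, 7, 5, 7, 6, 8] = [0, 7, 5, 7, 6, 8] -> [0, 7, 5, 7, 6, 8]
Stage 2 (DIFF): s[0]=0, 7-0=7, 5-7=-2, 7-5=2, 6-7=-1, 8-6=2 -> [0, 7, -2, 2, -1, 2]

Answer: 0 7 -2 2 -1 2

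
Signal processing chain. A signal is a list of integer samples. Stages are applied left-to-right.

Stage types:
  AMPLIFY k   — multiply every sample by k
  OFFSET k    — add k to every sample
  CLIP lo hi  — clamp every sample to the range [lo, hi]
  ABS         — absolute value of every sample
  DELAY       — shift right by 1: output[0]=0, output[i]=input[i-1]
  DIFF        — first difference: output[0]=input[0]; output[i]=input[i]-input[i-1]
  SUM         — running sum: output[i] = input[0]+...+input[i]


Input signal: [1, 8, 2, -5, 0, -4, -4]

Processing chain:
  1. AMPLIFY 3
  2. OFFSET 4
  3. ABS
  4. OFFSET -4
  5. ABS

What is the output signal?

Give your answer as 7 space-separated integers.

Input: [1, 8, 2, -5, 0, -4, -4]
Stage 1 (AMPLIFY 3): 1*3=3, 8*3=24, 2*3=6, -5*3=-15, 0*3=0, -4*3=-12, -4*3=-12 -> [3, 24, 6, -15, 0, -12, -12]
Stage 2 (OFFSET 4): 3+4=7, 24+4=28, 6+4=10, -15+4=-11, 0+4=4, -12+4=-8, -12+4=-8 -> [7, 28, 10, -11, 4, -8, -8]
Stage 3 (ABS): |7|=7, |28|=28, |10|=10, |-11|=11, |4|=4, |-8|=8, |-8|=8 -> [7, 28, 10, 11, 4, 8, 8]
Stage 4 (OFFSET -4): 7+-4=3, 28+-4=24, 10+-4=6, 11+-4=7, 4+-4=0, 8+-4=4, 8+-4=4 -> [3, 24, 6, 7, 0, 4, 4]
Stage 5 (ABS): |3|=3, |24|=24, |6|=6, |7|=7, |0|=0, |4|=4, |4|=4 -> [3, 24, 6, 7, 0, 4, 4]

Answer: 3 24 6 7 0 4 4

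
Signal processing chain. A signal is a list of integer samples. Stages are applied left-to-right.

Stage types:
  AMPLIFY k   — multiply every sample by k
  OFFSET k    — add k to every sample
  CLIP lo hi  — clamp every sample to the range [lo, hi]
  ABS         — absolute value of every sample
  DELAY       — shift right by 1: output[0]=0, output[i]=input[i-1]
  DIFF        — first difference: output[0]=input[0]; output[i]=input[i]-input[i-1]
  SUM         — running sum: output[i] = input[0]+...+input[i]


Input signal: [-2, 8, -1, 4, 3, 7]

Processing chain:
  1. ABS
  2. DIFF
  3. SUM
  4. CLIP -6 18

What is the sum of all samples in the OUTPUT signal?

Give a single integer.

Answer: 25

Derivation:
Input: [-2, 8, -1, 4, 3, 7]
Stage 1 (ABS): |-2|=2, |8|=8, |-1|=1, |4|=4, |3|=3, |7|=7 -> [2, 8, 1, 4, 3, 7]
Stage 2 (DIFF): s[0]=2, 8-2=6, 1-8=-7, 4-1=3, 3-4=-1, 7-3=4 -> [2, 6, -7, 3, -1, 4]
Stage 3 (SUM): sum[0..0]=2, sum[0..1]=8, sum[0..2]=1, sum[0..3]=4, sum[0..4]=3, sum[0..5]=7 -> [2, 8, 1, 4, 3, 7]
Stage 4 (CLIP -6 18): clip(2,-6,18)=2, clip(8,-6,18)=8, clip(1,-6,18)=1, clip(4,-6,18)=4, clip(3,-6,18)=3, clip(7,-6,18)=7 -> [2, 8, 1, 4, 3, 7]
Output sum: 25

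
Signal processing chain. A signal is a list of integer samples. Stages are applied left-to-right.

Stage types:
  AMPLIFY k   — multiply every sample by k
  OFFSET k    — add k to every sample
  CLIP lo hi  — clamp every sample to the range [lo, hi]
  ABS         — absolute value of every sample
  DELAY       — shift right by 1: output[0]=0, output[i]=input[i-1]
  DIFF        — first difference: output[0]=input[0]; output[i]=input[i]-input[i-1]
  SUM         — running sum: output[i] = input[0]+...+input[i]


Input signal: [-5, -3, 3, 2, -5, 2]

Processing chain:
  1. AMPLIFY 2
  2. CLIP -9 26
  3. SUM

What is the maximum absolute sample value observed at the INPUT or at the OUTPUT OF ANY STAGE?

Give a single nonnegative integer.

Answer: 15

Derivation:
Input: [-5, -3, 3, 2, -5, 2] (max |s|=5)
Stage 1 (AMPLIFY 2): -5*2=-10, -3*2=-6, 3*2=6, 2*2=4, -5*2=-10, 2*2=4 -> [-10, -6, 6, 4, -10, 4] (max |s|=10)
Stage 2 (CLIP -9 26): clip(-10,-9,26)=-9, clip(-6,-9,26)=-6, clip(6,-9,26)=6, clip(4,-9,26)=4, clip(-10,-9,26)=-9, clip(4,-9,26)=4 -> [-9, -6, 6, 4, -9, 4] (max |s|=9)
Stage 3 (SUM): sum[0..0]=-9, sum[0..1]=-15, sum[0..2]=-9, sum[0..3]=-5, sum[0..4]=-14, sum[0..5]=-10 -> [-9, -15, -9, -5, -14, -10] (max |s|=15)
Overall max amplitude: 15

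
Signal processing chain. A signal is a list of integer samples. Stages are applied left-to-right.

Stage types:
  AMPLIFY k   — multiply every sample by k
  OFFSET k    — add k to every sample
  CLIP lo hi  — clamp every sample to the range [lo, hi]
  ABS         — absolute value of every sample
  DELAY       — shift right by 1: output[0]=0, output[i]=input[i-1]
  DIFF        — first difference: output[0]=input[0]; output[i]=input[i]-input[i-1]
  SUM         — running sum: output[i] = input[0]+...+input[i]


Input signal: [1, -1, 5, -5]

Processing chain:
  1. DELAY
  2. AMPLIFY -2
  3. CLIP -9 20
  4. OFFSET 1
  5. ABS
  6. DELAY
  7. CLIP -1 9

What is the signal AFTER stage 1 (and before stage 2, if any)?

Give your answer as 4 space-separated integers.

Answer: 0 1 -1 5

Derivation:
Input: [1, -1, 5, -5]
Stage 1 (DELAY): [0, 1, -1, 5] = [0, 1, -1, 5] -> [0, 1, -1, 5]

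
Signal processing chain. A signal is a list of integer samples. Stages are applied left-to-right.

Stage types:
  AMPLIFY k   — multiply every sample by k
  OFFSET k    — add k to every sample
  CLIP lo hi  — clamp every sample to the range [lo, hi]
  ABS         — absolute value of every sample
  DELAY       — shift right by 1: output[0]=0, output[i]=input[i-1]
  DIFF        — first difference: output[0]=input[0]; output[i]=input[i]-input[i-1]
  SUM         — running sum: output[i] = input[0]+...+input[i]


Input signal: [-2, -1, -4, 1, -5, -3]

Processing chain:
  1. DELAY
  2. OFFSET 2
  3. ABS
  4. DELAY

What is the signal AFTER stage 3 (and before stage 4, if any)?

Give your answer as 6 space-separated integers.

Input: [-2, -1, -4, 1, -5, -3]
Stage 1 (DELAY): [0, -2, -1, -4, 1, -5] = [0, -2, -1, -4, 1, -5] -> [0, -2, -1, -4, 1, -5]
Stage 2 (OFFSET 2): 0+2=2, -2+2=0, -1+2=1, -4+2=-2, 1+2=3, -5+2=-3 -> [2, 0, 1, -2, 3, -3]
Stage 3 (ABS): |2|=2, |0|=0, |1|=1, |-2|=2, |3|=3, |-3|=3 -> [2, 0, 1, 2, 3, 3]

Answer: 2 0 1 2 3 3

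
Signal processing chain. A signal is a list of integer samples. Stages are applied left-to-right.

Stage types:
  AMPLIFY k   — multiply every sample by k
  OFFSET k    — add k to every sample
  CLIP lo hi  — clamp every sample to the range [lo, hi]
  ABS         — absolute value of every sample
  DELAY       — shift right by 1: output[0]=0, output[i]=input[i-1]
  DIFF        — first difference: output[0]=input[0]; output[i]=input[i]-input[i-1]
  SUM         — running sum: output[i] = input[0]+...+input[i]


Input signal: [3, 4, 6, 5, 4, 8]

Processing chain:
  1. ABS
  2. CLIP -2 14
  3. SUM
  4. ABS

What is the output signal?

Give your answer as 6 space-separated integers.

Answer: 3 7 13 18 22 30

Derivation:
Input: [3, 4, 6, 5, 4, 8]
Stage 1 (ABS): |3|=3, |4|=4, |6|=6, |5|=5, |4|=4, |8|=8 -> [3, 4, 6, 5, 4, 8]
Stage 2 (CLIP -2 14): clip(3,-2,14)=3, clip(4,-2,14)=4, clip(6,-2,14)=6, clip(5,-2,14)=5, clip(4,-2,14)=4, clip(8,-2,14)=8 -> [3, 4, 6, 5, 4, 8]
Stage 3 (SUM): sum[0..0]=3, sum[0..1]=7, sum[0..2]=13, sum[0..3]=18, sum[0..4]=22, sum[0..5]=30 -> [3, 7, 13, 18, 22, 30]
Stage 4 (ABS): |3|=3, |7|=7, |13|=13, |18|=18, |22|=22, |30|=30 -> [3, 7, 13, 18, 22, 30]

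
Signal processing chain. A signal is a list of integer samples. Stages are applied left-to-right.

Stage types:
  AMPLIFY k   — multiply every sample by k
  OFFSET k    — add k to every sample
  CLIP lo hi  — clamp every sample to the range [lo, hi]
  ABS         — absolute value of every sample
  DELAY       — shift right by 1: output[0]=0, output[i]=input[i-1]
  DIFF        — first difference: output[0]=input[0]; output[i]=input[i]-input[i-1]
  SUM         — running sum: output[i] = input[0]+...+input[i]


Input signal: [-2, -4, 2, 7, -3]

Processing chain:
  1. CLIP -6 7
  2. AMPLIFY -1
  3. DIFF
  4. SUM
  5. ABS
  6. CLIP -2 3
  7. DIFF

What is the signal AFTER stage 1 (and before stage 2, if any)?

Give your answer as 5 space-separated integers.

Input: [-2, -4, 2, 7, -3]
Stage 1 (CLIP -6 7): clip(-2,-6,7)=-2, clip(-4,-6,7)=-4, clip(2,-6,7)=2, clip(7,-6,7)=7, clip(-3,-6,7)=-3 -> [-2, -4, 2, 7, -3]

Answer: -2 -4 2 7 -3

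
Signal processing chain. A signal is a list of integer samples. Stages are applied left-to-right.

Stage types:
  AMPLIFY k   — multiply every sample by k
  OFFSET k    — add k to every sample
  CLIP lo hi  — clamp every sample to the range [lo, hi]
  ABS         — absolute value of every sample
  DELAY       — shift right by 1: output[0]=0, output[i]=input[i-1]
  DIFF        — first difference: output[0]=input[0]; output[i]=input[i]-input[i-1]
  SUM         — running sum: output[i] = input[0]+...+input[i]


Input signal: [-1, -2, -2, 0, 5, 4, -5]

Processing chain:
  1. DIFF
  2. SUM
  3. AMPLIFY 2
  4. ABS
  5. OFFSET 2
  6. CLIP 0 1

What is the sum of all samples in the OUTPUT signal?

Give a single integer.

Answer: 7

Derivation:
Input: [-1, -2, -2, 0, 5, 4, -5]
Stage 1 (DIFF): s[0]=-1, -2--1=-1, -2--2=0, 0--2=2, 5-0=5, 4-5=-1, -5-4=-9 -> [-1, -1, 0, 2, 5, -1, -9]
Stage 2 (SUM): sum[0..0]=-1, sum[0..1]=-2, sum[0..2]=-2, sum[0..3]=0, sum[0..4]=5, sum[0..5]=4, sum[0..6]=-5 -> [-1, -2, -2, 0, 5, 4, -5]
Stage 3 (AMPLIFY 2): -1*2=-2, -2*2=-4, -2*2=-4, 0*2=0, 5*2=10, 4*2=8, -5*2=-10 -> [-2, -4, -4, 0, 10, 8, -10]
Stage 4 (ABS): |-2|=2, |-4|=4, |-4|=4, |0|=0, |10|=10, |8|=8, |-10|=10 -> [2, 4, 4, 0, 10, 8, 10]
Stage 5 (OFFSET 2): 2+2=4, 4+2=6, 4+2=6, 0+2=2, 10+2=12, 8+2=10, 10+2=12 -> [4, 6, 6, 2, 12, 10, 12]
Stage 6 (CLIP 0 1): clip(4,0,1)=1, clip(6,0,1)=1, clip(6,0,1)=1, clip(2,0,1)=1, clip(12,0,1)=1, clip(10,0,1)=1, clip(12,0,1)=1 -> [1, 1, 1, 1, 1, 1, 1]
Output sum: 7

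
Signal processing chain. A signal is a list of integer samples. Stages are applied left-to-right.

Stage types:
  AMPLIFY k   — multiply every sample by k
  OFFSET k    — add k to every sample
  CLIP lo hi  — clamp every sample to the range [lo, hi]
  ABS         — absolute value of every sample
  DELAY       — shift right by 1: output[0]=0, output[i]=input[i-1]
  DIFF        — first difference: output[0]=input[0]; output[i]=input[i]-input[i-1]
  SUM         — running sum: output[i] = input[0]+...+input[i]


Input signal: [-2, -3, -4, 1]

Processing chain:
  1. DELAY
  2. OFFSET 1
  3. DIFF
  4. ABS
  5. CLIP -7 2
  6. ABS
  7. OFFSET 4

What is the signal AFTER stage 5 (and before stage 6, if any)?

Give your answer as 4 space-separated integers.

Answer: 1 2 1 1

Derivation:
Input: [-2, -3, -4, 1]
Stage 1 (DELAY): [0, -2, -3, -4] = [0, -2, -3, -4] -> [0, -2, -3, -4]
Stage 2 (OFFSET 1): 0+1=1, -2+1=-1, -3+1=-2, -4+1=-3 -> [1, -1, -2, -3]
Stage 3 (DIFF): s[0]=1, -1-1=-2, -2--1=-1, -3--2=-1 -> [1, -2, -1, -1]
Stage 4 (ABS): |1|=1, |-2|=2, |-1|=1, |-1|=1 -> [1, 2, 1, 1]
Stage 5 (CLIP -7 2): clip(1,-7,2)=1, clip(2,-7,2)=2, clip(1,-7,2)=1, clip(1,-7,2)=1 -> [1, 2, 1, 1]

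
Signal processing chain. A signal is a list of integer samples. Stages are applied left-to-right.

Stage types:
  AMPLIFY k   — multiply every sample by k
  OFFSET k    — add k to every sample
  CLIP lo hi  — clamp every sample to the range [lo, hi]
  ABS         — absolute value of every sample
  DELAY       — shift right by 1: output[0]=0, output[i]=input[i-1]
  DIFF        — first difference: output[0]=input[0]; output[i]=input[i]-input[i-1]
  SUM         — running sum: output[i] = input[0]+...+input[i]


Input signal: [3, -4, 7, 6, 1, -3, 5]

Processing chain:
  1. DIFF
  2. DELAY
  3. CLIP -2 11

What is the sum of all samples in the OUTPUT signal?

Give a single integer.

Answer: 7

Derivation:
Input: [3, -4, 7, 6, 1, -3, 5]
Stage 1 (DIFF): s[0]=3, -4-3=-7, 7--4=11, 6-7=-1, 1-6=-5, -3-1=-4, 5--3=8 -> [3, -7, 11, -1, -5, -4, 8]
Stage 2 (DELAY): [0, 3, -7, 11, -1, -5, -4] = [0, 3, -7, 11, -1, -5, -4] -> [0, 3, -7, 11, -1, -5, -4]
Stage 3 (CLIP -2 11): clip(0,-2,11)=0, clip(3,-2,11)=3, clip(-7,-2,11)=-2, clip(11,-2,11)=11, clip(-1,-2,11)=-1, clip(-5,-2,11)=-2, clip(-4,-2,11)=-2 -> [0, 3, -2, 11, -1, -2, -2]
Output sum: 7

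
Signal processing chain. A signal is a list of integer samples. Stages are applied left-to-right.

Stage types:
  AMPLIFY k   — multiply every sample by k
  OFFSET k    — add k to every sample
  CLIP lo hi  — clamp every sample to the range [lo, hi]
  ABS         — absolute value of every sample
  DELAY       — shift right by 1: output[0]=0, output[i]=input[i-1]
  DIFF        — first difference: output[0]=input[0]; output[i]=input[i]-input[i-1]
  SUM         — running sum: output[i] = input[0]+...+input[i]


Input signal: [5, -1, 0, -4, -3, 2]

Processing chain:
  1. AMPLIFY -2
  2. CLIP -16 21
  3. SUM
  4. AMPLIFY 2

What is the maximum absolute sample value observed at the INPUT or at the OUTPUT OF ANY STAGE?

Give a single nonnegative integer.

Input: [5, -1, 0, -4, -3, 2] (max |s|=5)
Stage 1 (AMPLIFY -2): 5*-2=-10, -1*-2=2, 0*-2=0, -4*-2=8, -3*-2=6, 2*-2=-4 -> [-10, 2, 0, 8, 6, -4] (max |s|=10)
Stage 2 (CLIP -16 21): clip(-10,-16,21)=-10, clip(2,-16,21)=2, clip(0,-16,21)=0, clip(8,-16,21)=8, clip(6,-16,21)=6, clip(-4,-16,21)=-4 -> [-10, 2, 0, 8, 6, -4] (max |s|=10)
Stage 3 (SUM): sum[0..0]=-10, sum[0..1]=-8, sum[0..2]=-8, sum[0..3]=0, sum[0..4]=6, sum[0..5]=2 -> [-10, -8, -8, 0, 6, 2] (max |s|=10)
Stage 4 (AMPLIFY 2): -10*2=-20, -8*2=-16, -8*2=-16, 0*2=0, 6*2=12, 2*2=4 -> [-20, -16, -16, 0, 12, 4] (max |s|=20)
Overall max amplitude: 20

Answer: 20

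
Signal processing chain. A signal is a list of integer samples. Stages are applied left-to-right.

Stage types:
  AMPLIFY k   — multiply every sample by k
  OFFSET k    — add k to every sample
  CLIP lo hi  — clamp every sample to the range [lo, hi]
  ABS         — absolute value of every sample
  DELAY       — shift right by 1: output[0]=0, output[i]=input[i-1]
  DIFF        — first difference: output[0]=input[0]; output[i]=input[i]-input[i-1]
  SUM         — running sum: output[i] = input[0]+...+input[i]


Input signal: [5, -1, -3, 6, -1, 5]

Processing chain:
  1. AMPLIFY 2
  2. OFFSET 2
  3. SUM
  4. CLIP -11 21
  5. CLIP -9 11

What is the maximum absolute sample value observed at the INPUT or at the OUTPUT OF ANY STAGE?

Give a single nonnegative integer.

Input: [5, -1, -3, 6, -1, 5] (max |s|=6)
Stage 1 (AMPLIFY 2): 5*2=10, -1*2=-2, -3*2=-6, 6*2=12, -1*2=-2, 5*2=10 -> [10, -2, -6, 12, -2, 10] (max |s|=12)
Stage 2 (OFFSET 2): 10+2=12, -2+2=0, -6+2=-4, 12+2=14, -2+2=0, 10+2=12 -> [12, 0, -4, 14, 0, 12] (max |s|=14)
Stage 3 (SUM): sum[0..0]=12, sum[0..1]=12, sum[0..2]=8, sum[0..3]=22, sum[0..4]=22, sum[0..5]=34 -> [12, 12, 8, 22, 22, 34] (max |s|=34)
Stage 4 (CLIP -11 21): clip(12,-11,21)=12, clip(12,-11,21)=12, clip(8,-11,21)=8, clip(22,-11,21)=21, clip(22,-11,21)=21, clip(34,-11,21)=21 -> [12, 12, 8, 21, 21, 21] (max |s|=21)
Stage 5 (CLIP -9 11): clip(12,-9,11)=11, clip(12,-9,11)=11, clip(8,-9,11)=8, clip(21,-9,11)=11, clip(21,-9,11)=11, clip(21,-9,11)=11 -> [11, 11, 8, 11, 11, 11] (max |s|=11)
Overall max amplitude: 34

Answer: 34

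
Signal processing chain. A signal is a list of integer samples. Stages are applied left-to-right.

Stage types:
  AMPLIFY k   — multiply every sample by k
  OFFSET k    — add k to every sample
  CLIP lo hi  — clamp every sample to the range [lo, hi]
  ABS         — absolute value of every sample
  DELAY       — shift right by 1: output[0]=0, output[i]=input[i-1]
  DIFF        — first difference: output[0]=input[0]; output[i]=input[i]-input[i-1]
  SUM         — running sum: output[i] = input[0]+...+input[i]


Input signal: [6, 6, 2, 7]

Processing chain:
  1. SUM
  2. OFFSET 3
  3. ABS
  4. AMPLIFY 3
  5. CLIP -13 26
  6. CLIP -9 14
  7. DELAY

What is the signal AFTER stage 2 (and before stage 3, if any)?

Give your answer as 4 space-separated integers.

Answer: 9 15 17 24

Derivation:
Input: [6, 6, 2, 7]
Stage 1 (SUM): sum[0..0]=6, sum[0..1]=12, sum[0..2]=14, sum[0..3]=21 -> [6, 12, 14, 21]
Stage 2 (OFFSET 3): 6+3=9, 12+3=15, 14+3=17, 21+3=24 -> [9, 15, 17, 24]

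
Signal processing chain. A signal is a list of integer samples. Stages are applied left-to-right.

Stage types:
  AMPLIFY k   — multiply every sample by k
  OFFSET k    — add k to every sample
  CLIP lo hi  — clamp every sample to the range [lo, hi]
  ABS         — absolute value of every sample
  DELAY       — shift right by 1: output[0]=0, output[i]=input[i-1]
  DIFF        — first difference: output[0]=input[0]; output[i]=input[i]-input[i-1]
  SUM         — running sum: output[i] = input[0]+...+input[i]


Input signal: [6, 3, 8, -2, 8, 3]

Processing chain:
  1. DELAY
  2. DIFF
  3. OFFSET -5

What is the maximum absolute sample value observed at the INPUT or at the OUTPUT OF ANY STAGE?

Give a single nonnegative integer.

Input: [6, 3, 8, -2, 8, 3] (max |s|=8)
Stage 1 (DELAY): [0, 6, 3, 8, -2, 8] = [0, 6, 3, 8, -2, 8] -> [0, 6, 3, 8, -2, 8] (max |s|=8)
Stage 2 (DIFF): s[0]=0, 6-0=6, 3-6=-3, 8-3=5, -2-8=-10, 8--2=10 -> [0, 6, -3, 5, -10, 10] (max |s|=10)
Stage 3 (OFFSET -5): 0+-5=-5, 6+-5=1, -3+-5=-8, 5+-5=0, -10+-5=-15, 10+-5=5 -> [-5, 1, -8, 0, -15, 5] (max |s|=15)
Overall max amplitude: 15

Answer: 15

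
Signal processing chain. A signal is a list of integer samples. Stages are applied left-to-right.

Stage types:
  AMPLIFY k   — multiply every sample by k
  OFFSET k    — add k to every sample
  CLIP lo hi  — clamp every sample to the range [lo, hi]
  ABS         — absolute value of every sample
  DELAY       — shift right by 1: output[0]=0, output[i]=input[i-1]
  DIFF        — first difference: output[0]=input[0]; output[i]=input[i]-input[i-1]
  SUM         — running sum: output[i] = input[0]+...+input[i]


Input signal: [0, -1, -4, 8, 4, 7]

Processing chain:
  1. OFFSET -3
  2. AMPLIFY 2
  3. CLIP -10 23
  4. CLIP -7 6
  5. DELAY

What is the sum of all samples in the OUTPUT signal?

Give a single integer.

Input: [0, -1, -4, 8, 4, 7]
Stage 1 (OFFSET -3): 0+-3=-3, -1+-3=-4, -4+-3=-7, 8+-3=5, 4+-3=1, 7+-3=4 -> [-3, -4, -7, 5, 1, 4]
Stage 2 (AMPLIFY 2): -3*2=-6, -4*2=-8, -7*2=-14, 5*2=10, 1*2=2, 4*2=8 -> [-6, -8, -14, 10, 2, 8]
Stage 3 (CLIP -10 23): clip(-6,-10,23)=-6, clip(-8,-10,23)=-8, clip(-14,-10,23)=-10, clip(10,-10,23)=10, clip(2,-10,23)=2, clip(8,-10,23)=8 -> [-6, -8, -10, 10, 2, 8]
Stage 4 (CLIP -7 6): clip(-6,-7,6)=-6, clip(-8,-7,6)=-7, clip(-10,-7,6)=-7, clip(10,-7,6)=6, clip(2,-7,6)=2, clip(8,-7,6)=6 -> [-6, -7, -7, 6, 2, 6]
Stage 5 (DELAY): [0, -6, -7, -7, 6, 2] = [0, -6, -7, -7, 6, 2] -> [0, -6, -7, -7, 6, 2]
Output sum: -12

Answer: -12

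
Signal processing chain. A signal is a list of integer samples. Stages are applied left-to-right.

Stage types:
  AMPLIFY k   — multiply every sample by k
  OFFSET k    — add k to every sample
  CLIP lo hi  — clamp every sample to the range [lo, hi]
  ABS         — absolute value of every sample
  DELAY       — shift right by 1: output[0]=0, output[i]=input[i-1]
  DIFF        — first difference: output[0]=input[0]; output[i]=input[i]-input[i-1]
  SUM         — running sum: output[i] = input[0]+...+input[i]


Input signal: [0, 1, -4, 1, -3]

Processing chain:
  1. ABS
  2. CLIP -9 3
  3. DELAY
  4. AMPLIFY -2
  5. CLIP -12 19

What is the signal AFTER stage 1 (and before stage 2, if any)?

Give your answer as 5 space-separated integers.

Input: [0, 1, -4, 1, -3]
Stage 1 (ABS): |0|=0, |1|=1, |-4|=4, |1|=1, |-3|=3 -> [0, 1, 4, 1, 3]

Answer: 0 1 4 1 3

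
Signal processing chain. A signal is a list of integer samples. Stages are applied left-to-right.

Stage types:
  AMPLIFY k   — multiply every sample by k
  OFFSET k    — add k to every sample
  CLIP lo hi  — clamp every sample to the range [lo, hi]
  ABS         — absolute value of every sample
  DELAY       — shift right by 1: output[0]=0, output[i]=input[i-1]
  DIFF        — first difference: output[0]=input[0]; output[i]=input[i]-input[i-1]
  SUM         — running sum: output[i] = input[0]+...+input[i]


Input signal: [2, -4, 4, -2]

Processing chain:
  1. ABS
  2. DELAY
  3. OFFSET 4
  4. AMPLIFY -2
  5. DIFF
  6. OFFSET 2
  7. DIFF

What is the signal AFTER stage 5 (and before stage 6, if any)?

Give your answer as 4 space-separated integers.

Answer: -8 -4 -4 0

Derivation:
Input: [2, -4, 4, -2]
Stage 1 (ABS): |2|=2, |-4|=4, |4|=4, |-2|=2 -> [2, 4, 4, 2]
Stage 2 (DELAY): [0, 2, 4, 4] = [0, 2, 4, 4] -> [0, 2, 4, 4]
Stage 3 (OFFSET 4): 0+4=4, 2+4=6, 4+4=8, 4+4=8 -> [4, 6, 8, 8]
Stage 4 (AMPLIFY -2): 4*-2=-8, 6*-2=-12, 8*-2=-16, 8*-2=-16 -> [-8, -12, -16, -16]
Stage 5 (DIFF): s[0]=-8, -12--8=-4, -16--12=-4, -16--16=0 -> [-8, -4, -4, 0]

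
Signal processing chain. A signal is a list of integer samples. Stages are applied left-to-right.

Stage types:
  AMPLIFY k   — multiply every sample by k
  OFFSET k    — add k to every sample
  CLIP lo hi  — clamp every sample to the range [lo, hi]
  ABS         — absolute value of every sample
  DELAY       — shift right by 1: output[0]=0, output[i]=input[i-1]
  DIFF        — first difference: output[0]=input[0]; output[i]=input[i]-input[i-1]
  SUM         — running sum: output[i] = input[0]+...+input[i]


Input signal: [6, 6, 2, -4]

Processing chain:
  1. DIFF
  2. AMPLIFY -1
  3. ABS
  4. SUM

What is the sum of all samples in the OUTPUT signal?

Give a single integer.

Answer: 38

Derivation:
Input: [6, 6, 2, -4]
Stage 1 (DIFF): s[0]=6, 6-6=0, 2-6=-4, -4-2=-6 -> [6, 0, -4, -6]
Stage 2 (AMPLIFY -1): 6*-1=-6, 0*-1=0, -4*-1=4, -6*-1=6 -> [-6, 0, 4, 6]
Stage 3 (ABS): |-6|=6, |0|=0, |4|=4, |6|=6 -> [6, 0, 4, 6]
Stage 4 (SUM): sum[0..0]=6, sum[0..1]=6, sum[0..2]=10, sum[0..3]=16 -> [6, 6, 10, 16]
Output sum: 38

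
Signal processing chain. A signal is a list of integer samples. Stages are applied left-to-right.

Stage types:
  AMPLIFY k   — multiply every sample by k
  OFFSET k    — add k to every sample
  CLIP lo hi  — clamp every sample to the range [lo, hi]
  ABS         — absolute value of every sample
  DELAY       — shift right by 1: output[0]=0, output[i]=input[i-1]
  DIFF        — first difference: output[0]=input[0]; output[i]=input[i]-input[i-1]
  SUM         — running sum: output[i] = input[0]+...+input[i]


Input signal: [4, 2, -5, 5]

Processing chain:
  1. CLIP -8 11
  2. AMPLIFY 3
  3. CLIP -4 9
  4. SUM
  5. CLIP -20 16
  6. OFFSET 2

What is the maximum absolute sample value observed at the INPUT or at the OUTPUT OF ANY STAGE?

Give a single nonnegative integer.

Answer: 20

Derivation:
Input: [4, 2, -5, 5] (max |s|=5)
Stage 1 (CLIP -8 11): clip(4,-8,11)=4, clip(2,-8,11)=2, clip(-5,-8,11)=-5, clip(5,-8,11)=5 -> [4, 2, -5, 5] (max |s|=5)
Stage 2 (AMPLIFY 3): 4*3=12, 2*3=6, -5*3=-15, 5*3=15 -> [12, 6, -15, 15] (max |s|=15)
Stage 3 (CLIP -4 9): clip(12,-4,9)=9, clip(6,-4,9)=6, clip(-15,-4,9)=-4, clip(15,-4,9)=9 -> [9, 6, -4, 9] (max |s|=9)
Stage 4 (SUM): sum[0..0]=9, sum[0..1]=15, sum[0..2]=11, sum[0..3]=20 -> [9, 15, 11, 20] (max |s|=20)
Stage 5 (CLIP -20 16): clip(9,-20,16)=9, clip(15,-20,16)=15, clip(11,-20,16)=11, clip(20,-20,16)=16 -> [9, 15, 11, 16] (max |s|=16)
Stage 6 (OFFSET 2): 9+2=11, 15+2=17, 11+2=13, 16+2=18 -> [11, 17, 13, 18] (max |s|=18)
Overall max amplitude: 20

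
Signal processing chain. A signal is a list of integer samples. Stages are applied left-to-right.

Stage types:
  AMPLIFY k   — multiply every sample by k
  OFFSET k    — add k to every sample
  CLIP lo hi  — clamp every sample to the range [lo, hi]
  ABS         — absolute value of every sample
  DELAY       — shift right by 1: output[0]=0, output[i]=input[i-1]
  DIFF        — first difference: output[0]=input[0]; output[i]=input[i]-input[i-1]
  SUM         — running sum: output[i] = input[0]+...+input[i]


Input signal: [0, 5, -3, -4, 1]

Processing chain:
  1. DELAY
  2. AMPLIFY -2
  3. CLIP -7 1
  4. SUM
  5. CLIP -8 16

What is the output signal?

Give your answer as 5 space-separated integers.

Input: [0, 5, -3, -4, 1]
Stage 1 (DELAY): [0, 0, 5, -3, -4] = [0, 0, 5, -3, -4] -> [0, 0, 5, -3, -4]
Stage 2 (AMPLIFY -2): 0*-2=0, 0*-2=0, 5*-2=-10, -3*-2=6, -4*-2=8 -> [0, 0, -10, 6, 8]
Stage 3 (CLIP -7 1): clip(0,-7,1)=0, clip(0,-7,1)=0, clip(-10,-7,1)=-7, clip(6,-7,1)=1, clip(8,-7,1)=1 -> [0, 0, -7, 1, 1]
Stage 4 (SUM): sum[0..0]=0, sum[0..1]=0, sum[0..2]=-7, sum[0..3]=-6, sum[0..4]=-5 -> [0, 0, -7, -6, -5]
Stage 5 (CLIP -8 16): clip(0,-8,16)=0, clip(0,-8,16)=0, clip(-7,-8,16)=-7, clip(-6,-8,16)=-6, clip(-5,-8,16)=-5 -> [0, 0, -7, -6, -5]

Answer: 0 0 -7 -6 -5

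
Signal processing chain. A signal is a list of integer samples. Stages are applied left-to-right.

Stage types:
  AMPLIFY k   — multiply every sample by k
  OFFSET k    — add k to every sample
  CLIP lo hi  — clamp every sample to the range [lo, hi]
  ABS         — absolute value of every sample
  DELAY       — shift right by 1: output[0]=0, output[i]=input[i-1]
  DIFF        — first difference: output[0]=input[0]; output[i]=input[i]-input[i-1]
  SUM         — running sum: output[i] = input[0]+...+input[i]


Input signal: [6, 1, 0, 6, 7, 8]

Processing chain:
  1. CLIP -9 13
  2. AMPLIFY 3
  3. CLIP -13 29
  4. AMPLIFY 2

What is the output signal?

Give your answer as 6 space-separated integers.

Input: [6, 1, 0, 6, 7, 8]
Stage 1 (CLIP -9 13): clip(6,-9,13)=6, clip(1,-9,13)=1, clip(0,-9,13)=0, clip(6,-9,13)=6, clip(7,-9,13)=7, clip(8,-9,13)=8 -> [6, 1, 0, 6, 7, 8]
Stage 2 (AMPLIFY 3): 6*3=18, 1*3=3, 0*3=0, 6*3=18, 7*3=21, 8*3=24 -> [18, 3, 0, 18, 21, 24]
Stage 3 (CLIP -13 29): clip(18,-13,29)=18, clip(3,-13,29)=3, clip(0,-13,29)=0, clip(18,-13,29)=18, clip(21,-13,29)=21, clip(24,-13,29)=24 -> [18, 3, 0, 18, 21, 24]
Stage 4 (AMPLIFY 2): 18*2=36, 3*2=6, 0*2=0, 18*2=36, 21*2=42, 24*2=48 -> [36, 6, 0, 36, 42, 48]

Answer: 36 6 0 36 42 48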